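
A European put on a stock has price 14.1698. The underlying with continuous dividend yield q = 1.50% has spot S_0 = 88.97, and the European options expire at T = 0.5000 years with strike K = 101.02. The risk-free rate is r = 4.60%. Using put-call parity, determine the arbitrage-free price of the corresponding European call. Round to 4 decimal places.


Put-call parity: C - P = S_0 * exp(-qT) - K * exp(-rT).
S_0 * exp(-qT) = 88.9700 * 0.99252805 = 88.30522104
K * exp(-rT) = 101.0200 * 0.97726248 = 98.72305611
C = P + S*exp(-qT) - K*exp(-rT)
C = 14.1698 + 88.30522104 - 98.72305611 = 3.7520

Answer: Call price = 3.7520


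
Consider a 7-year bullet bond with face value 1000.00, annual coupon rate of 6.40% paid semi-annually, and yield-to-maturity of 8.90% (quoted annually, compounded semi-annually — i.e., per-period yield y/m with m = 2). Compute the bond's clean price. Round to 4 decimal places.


Coupon per period c = face * coupon_rate / m = 32.000000
Periods per year m = 2; per-period yield y/m = 0.044500
Number of cashflows N = 14
Cashflows (t years, CF_t, discount factor 1/(1+y/m)^(m*t), PV):
  t = 0.5000: CF_t = 32.000000, DF = 0.957396, PV = 30.636668
  t = 1.0000: CF_t = 32.000000, DF = 0.916607, PV = 29.331420
  t = 1.5000: CF_t = 32.000000, DF = 0.877556, PV = 28.081781
  t = 2.0000: CF_t = 32.000000, DF = 0.840168, PV = 26.885381
  t = 2.5000: CF_t = 32.000000, DF = 0.804374, PV = 25.739953
  t = 3.0000: CF_t = 32.000000, DF = 0.770104, PV = 24.643325
  t = 3.5000: CF_t = 32.000000, DF = 0.737294, PV = 23.593418
  t = 4.0000: CF_t = 32.000000, DF = 0.705883, PV = 22.588242
  t = 4.5000: CF_t = 32.000000, DF = 0.675809, PV = 21.625889
  t = 5.0000: CF_t = 32.000000, DF = 0.647017, PV = 20.704538
  t = 5.5000: CF_t = 32.000000, DF = 0.619451, PV = 19.822439
  t = 6.0000: CF_t = 32.000000, DF = 0.593060, PV = 18.977922
  t = 6.5000: CF_t = 32.000000, DF = 0.567793, PV = 18.169384
  t = 7.0000: CF_t = 1032.000000, DF = 0.543603, PV = 560.998212
Price P = sum_t PV_t = 871.798573

Answer: Price = 871.7986


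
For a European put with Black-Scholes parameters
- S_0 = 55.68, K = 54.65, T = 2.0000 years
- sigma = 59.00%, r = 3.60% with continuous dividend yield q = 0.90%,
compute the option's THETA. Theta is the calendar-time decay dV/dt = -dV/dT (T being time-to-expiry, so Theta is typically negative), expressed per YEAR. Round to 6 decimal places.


d1 = 0.5042891426; d2 = -0.3300968592
phi(d1) = 0.3513078751; exp(-qT) = 0.9821610324; exp(-rT) = 0.9305308958
Theta = -S*exp(-qT)*phi(d1)*sigma/(2*sqrt(T)) + r*K*exp(-rT)*N(-d2) - q*S*exp(-qT)*N(-d1)
N(-d1) = 0.3070291030; N(-d2) = 0.6293366118; sqrt(T) = 1.4142135624
Term 1 = -55.6800 * 0.9821610324 * 0.3513078751 * 0.5900 / (2 * 1.4142135624) = -4.0075304358
Term 2 = 0.0360 * 54.6500 * 0.9305308958 * 0.6293366118 = 1.1521432028
Term 3 = -0.0090 * 55.6800 * 0.9821610324 * 0.3070291030 = -0.1511137487
Theta = -4.0075304358 + (1.1521432028) + (-0.1511137487) = -3.006501

Answer: Theta = -3.006501


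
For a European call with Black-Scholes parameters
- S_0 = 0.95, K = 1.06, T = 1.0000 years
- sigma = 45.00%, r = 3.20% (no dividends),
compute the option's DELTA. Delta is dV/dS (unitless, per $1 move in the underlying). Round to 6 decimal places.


Answer: Delta = 0.520990

Derivation:
d1 = 0.0526395500; d2 = -0.3973604500
phi(d1) = 0.3983899441; exp(-qT) = 1.0000000000; exp(-rT) = 0.9685065821
N(d1) = 0.5209904478
Delta = exp(-qT) * N(d1) = 1.0000000000 * 0.5209904478 = 0.520990


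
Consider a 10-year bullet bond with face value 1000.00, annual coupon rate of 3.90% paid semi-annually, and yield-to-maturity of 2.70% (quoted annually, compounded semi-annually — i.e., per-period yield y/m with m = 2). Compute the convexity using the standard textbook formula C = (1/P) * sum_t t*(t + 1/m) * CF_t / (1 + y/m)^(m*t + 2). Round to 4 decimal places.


Answer: Convexity = 81.5778

Derivation:
Coupon per period c = face * coupon_rate / m = 19.500000
Periods per year m = 2; per-period yield y/m = 0.013500
Number of cashflows N = 20
Cashflows (t years, CF_t, discount factor 1/(1+y/m)^(m*t), PV):
  t = 0.5000: CF_t = 19.500000, DF = 0.986680, PV = 19.240257
  t = 1.0000: CF_t = 19.500000, DF = 0.973537, PV = 18.983973
  t = 1.5000: CF_t = 19.500000, DF = 0.960569, PV = 18.731103
  t = 2.0000: CF_t = 19.500000, DF = 0.947774, PV = 18.481601
  t = 2.5000: CF_t = 19.500000, DF = 0.935150, PV = 18.235423
  t = 3.0000: CF_t = 19.500000, DF = 0.922694, PV = 17.992524
  t = 3.5000: CF_t = 19.500000, DF = 0.910403, PV = 17.752860
  t = 4.0000: CF_t = 19.500000, DF = 0.898276, PV = 17.516389
  t = 4.5000: CF_t = 19.500000, DF = 0.886311, PV = 17.283068
  t = 5.0000: CF_t = 19.500000, DF = 0.874505, PV = 17.052854
  t = 5.5000: CF_t = 19.500000, DF = 0.862857, PV = 16.825707
  t = 6.0000: CF_t = 19.500000, DF = 0.851363, PV = 16.601586
  t = 6.5000: CF_t = 19.500000, DF = 0.840023, PV = 16.380450
  t = 7.0000: CF_t = 19.500000, DF = 0.828834, PV = 16.162259
  t = 7.5000: CF_t = 19.500000, DF = 0.817794, PV = 15.946975
  t = 8.0000: CF_t = 19.500000, DF = 0.806900, PV = 15.734559
  t = 8.5000: CF_t = 19.500000, DF = 0.796152, PV = 15.524971
  t = 9.0000: CF_t = 19.500000, DF = 0.785547, PV = 15.318176
  t = 9.5000: CF_t = 19.500000, DF = 0.775084, PV = 15.114135
  t = 10.0000: CF_t = 1019.500000, DF = 0.764760, PV = 779.672416
Price P = sum_t PV_t = 1104.551287
Convexity numerator sum_t t*(t + 1/m) * CF_t / (1+y/m)^(m*t + 2):
  t = 0.5000: term = 9.365552
  t = 1.0000: term = 27.722402
  t = 1.5000: term = 54.706270
  t = 2.0000: term = 89.962621
  t = 2.5000: term = 133.146454
  t = 3.0000: term = 183.922087
  t = 3.5000: term = 241.962949
  t = 4.0000: term = 306.951377
  t = 4.5000: term = 378.578413
  t = 5.0000: term = 456.543610
  t = 5.5000: term = 540.554842
  t = 6.0000: term = 630.328111
  t = 6.5000: term = 725.587367
  t = 7.0000: term = 826.064324
  t = 7.5000: term = 931.498286
  t = 8.0000: term = 1041.635972
  t = 8.5000: term = 1156.231346
  t = 9.0000: term = 1275.045449
  t = 9.5000: term = 1397.846241
  t = 10.0000: term = 79699.200085
Convexity = (1/P) * sum = 90106.853757 / 1104.551287 = 81.577791


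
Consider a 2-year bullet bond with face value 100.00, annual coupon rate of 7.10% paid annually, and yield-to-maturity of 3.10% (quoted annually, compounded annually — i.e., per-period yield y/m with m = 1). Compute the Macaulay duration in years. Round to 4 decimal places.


Coupon per period c = face * coupon_rate / m = 7.100000
Periods per year m = 1; per-period yield y/m = 0.031000
Number of cashflows N = 2
Cashflows (t years, CF_t, discount factor 1/(1+y/m)^(m*t), PV):
  t = 1.0000: CF_t = 7.100000, DF = 0.969932, PV = 6.886518
  t = 2.0000: CF_t = 107.100000, DF = 0.940768, PV = 100.756284
Price P = sum_t PV_t = 107.642802
Macaulay numerator sum_t t * PV_t:
  t * PV_t at t = 1.0000: 6.886518
  t * PV_t at t = 2.0000: 201.512567
Macaulay duration D = (sum_t t * PV_t) / P = 208.399085 / 107.642802 = 1.936024

Answer: Macaulay duration = 1.9360 years


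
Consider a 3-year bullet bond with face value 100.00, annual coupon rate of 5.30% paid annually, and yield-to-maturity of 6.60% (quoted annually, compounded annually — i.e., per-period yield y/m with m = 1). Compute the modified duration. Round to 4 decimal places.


Coupon per period c = face * coupon_rate / m = 5.300000
Periods per year m = 1; per-period yield y/m = 0.066000
Number of cashflows N = 3
Cashflows (t years, CF_t, discount factor 1/(1+y/m)^(m*t), PV):
  t = 1.0000: CF_t = 5.300000, DF = 0.938086, PV = 4.971857
  t = 2.0000: CF_t = 5.300000, DF = 0.880006, PV = 4.664031
  t = 3.0000: CF_t = 105.300000, DF = 0.825521, PV = 86.927413
Price P = sum_t PV_t = 96.563302
First compute Macaulay numerator sum_t t * PV_t:
  t * PV_t at t = 1.0000: 4.971857
  t * PV_t at t = 2.0000: 9.328063
  t * PV_t at t = 3.0000: 260.782240
Macaulay duration D = 275.082160 / 96.563302 = 2.848724
Modified duration = D / (1 + y/m) = 2.848724 / (1 + 0.066000) = 2.672349

Answer: Modified duration = 2.6723


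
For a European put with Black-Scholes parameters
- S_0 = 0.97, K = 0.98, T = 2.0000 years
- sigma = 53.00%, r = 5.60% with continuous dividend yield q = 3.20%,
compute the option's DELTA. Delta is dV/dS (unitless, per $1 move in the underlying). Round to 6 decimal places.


Answer: Delta = -0.314582

Derivation:
d1 = 0.4251226029; d2 = -0.3244105852
phi(d1) = 0.3644728751; exp(-qT) = 0.9380049995; exp(-rT) = 0.8940442575
N(-d1) = 0.3353736508
Delta = -exp(-qT) * N(-d1) = -0.9380049995 * 0.3353736508 = -0.314582


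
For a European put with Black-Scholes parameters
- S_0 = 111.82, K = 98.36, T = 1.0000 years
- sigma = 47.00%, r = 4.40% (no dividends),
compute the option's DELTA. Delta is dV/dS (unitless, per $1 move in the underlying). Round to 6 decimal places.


Answer: Delta = -0.273753

Derivation:
d1 = 0.6015025920; d2 = 0.1315025920
phi(d1) = 0.3329239421; exp(-qT) = 1.0000000000; exp(-rT) = 0.9569539575
N(-d1) = 0.2737526429
Delta = -exp(-qT) * N(-d1) = -1.0000000000 * 0.2737526429 = -0.273753


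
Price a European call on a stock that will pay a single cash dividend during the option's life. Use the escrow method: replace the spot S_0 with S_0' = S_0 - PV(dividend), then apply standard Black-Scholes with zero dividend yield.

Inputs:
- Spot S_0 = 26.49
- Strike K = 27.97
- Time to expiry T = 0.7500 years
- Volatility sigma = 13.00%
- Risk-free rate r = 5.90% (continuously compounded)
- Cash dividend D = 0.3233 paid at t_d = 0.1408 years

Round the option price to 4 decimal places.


Answer: Price = 0.9162

Derivation:
PV(D) = D * exp(-r * t_d) = 0.3233 * 0.99172721 = 0.32062541
S_0' = S_0 - PV(D) = 26.4900 - 0.32062541 = 26.16937459
d1 = (ln(S_0'/K) + (r + sigma^2/2)*T) / (sigma*sqrt(T)) = -0.14171896
d2 = d1 - sigma*sqrt(T) = -0.25430226
exp(-rT) = 0.95671475
N(d1) = 0.44365100; N(d2) = 0.39963103
C = S_0' * N(d1) - K * exp(-rT) * N(d2) = 26.16937459 * 0.44365100 - 27.9700 * 0.95671475 * 0.39963103 = 0.9162


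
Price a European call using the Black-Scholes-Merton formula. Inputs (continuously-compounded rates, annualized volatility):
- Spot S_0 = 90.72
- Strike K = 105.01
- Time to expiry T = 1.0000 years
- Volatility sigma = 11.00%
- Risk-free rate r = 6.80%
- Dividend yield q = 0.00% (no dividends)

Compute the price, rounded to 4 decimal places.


d1 = (ln(S/K) + (r - q + 0.5*sigma^2) * T) / (sigma * sqrt(T)) = -0.65661585
d2 = d1 - sigma * sqrt(T) = -0.76661585
exp(-rT) = 0.93426047; exp(-qT) = 1.00000000
C = S_0 * exp(-qT) * N(d1) - K * exp(-rT) * N(d2)
N(d1) = 0.25571398; N(d2) = 0.22165497
C = 90.7200 * 1.00000000 * 0.25571398 - 105.0100 * 0.93426047 * 0.22165497 = 1.4525

Answer: Price = 1.4525


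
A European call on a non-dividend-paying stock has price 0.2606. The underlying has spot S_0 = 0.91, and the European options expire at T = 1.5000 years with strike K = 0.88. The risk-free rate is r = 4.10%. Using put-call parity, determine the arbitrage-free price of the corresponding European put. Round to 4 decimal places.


Answer: Put price = 0.1781

Derivation:
Put-call parity: C - P = S_0 * exp(-qT) - K * exp(-rT).
S_0 * exp(-qT) = 0.9100 * 1.00000000 = 0.91000000
K * exp(-rT) = 0.8800 * 0.94035295 = 0.82751059
P = C - S*exp(-qT) + K*exp(-rT)
P = 0.2606 - 0.91000000 + 0.82751059 = 0.1781


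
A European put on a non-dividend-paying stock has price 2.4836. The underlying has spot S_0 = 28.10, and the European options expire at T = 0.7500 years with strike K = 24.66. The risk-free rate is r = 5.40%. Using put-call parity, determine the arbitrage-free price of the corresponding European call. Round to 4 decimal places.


Answer: Call price = 6.9024

Derivation:
Put-call parity: C - P = S_0 * exp(-qT) - K * exp(-rT).
S_0 * exp(-qT) = 28.1000 * 1.00000000 = 28.10000000
K * exp(-rT) = 24.6600 * 0.96030916 = 23.68122400
C = P + S*exp(-qT) - K*exp(-rT)
C = 2.4836 + 28.10000000 - 23.68122400 = 6.9024


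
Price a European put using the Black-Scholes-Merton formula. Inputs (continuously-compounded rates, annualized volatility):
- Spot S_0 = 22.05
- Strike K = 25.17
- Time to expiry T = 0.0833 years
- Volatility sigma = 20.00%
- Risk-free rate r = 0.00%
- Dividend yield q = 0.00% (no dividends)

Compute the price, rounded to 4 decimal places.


d1 = (ln(S/K) + (r - q + 0.5*sigma^2) * T) / (sigma * sqrt(T)) = -2.26379647
d2 = d1 - sigma * sqrt(T) = -2.32151995
exp(-rT) = 1.00000000; exp(-qT) = 1.00000000
P = K * exp(-rT) * N(-d2) - S_0 * exp(-qT) * N(-d1)
N(-d1) = 0.98820668; N(-d2) = 0.98987060
P = 25.1700 * 1.00000000 * 0.98987060 - 22.0500 * 1.00000000 * 0.98820668 = 3.1251

Answer: Price = 3.1251


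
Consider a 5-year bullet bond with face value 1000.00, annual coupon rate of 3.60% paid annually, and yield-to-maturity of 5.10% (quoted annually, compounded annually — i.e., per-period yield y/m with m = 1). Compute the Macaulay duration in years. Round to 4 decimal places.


Coupon per period c = face * coupon_rate / m = 36.000000
Periods per year m = 1; per-period yield y/m = 0.051000
Number of cashflows N = 5
Cashflows (t years, CF_t, discount factor 1/(1+y/m)^(m*t), PV):
  t = 1.0000: CF_t = 36.000000, DF = 0.951475, PV = 34.253092
  t = 2.0000: CF_t = 36.000000, DF = 0.905304, PV = 32.590954
  t = 3.0000: CF_t = 36.000000, DF = 0.861374, PV = 31.009471
  t = 4.0000: CF_t = 36.000000, DF = 0.819576, PV = 29.504729
  t = 5.0000: CF_t = 1036.000000, DF = 0.779806, PV = 807.878732
Price P = sum_t PV_t = 935.236978
Macaulay numerator sum_t t * PV_t:
  t * PV_t at t = 1.0000: 34.253092
  t * PV_t at t = 2.0000: 65.181907
  t * PV_t at t = 3.0000: 93.028412
  t * PV_t at t = 4.0000: 118.018918
  t * PV_t at t = 5.0000: 4039.393661
Macaulay duration D = (sum_t t * PV_t) / P = 4349.875990 / 935.236978 = 4.651095

Answer: Macaulay duration = 4.6511 years


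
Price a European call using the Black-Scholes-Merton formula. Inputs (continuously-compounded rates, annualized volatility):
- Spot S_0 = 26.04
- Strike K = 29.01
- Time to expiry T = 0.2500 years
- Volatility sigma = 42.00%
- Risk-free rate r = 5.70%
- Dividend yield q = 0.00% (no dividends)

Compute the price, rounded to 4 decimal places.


d1 = (ln(S/K) + (r - q + 0.5*sigma^2) * T) / (sigma * sqrt(T)) = -0.34146086
d2 = d1 - sigma * sqrt(T) = -0.55146086
exp(-rT) = 0.98585105; exp(-qT) = 1.00000000
C = S_0 * exp(-qT) * N(d1) - K * exp(-rT) * N(d2)
N(d1) = 0.36637833; N(d2) = 0.29065889
C = 26.0400 * 1.00000000 * 0.36637833 - 29.0100 * 0.98585105 * 0.29065889 = 1.2278

Answer: Price = 1.2278


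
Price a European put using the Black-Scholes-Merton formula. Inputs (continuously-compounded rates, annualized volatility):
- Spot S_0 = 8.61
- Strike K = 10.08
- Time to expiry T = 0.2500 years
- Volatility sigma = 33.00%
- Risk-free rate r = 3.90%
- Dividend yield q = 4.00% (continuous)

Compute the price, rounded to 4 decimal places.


Answer: Price = 1.5952

Derivation:
d1 = (ln(S/K) + (r - q + 0.5*sigma^2) * T) / (sigma * sqrt(T)) = -0.87434209
d2 = d1 - sigma * sqrt(T) = -1.03934209
exp(-rT) = 0.99029738; exp(-qT) = 0.99004983
P = K * exp(-rT) * N(-d2) - S_0 * exp(-qT) * N(-d1)
N(-d1) = 0.80903401; N(-d2) = 0.85067717
P = 10.0800 * 0.99029738 * 0.85067717 - 8.6100 * 0.99004983 * 0.80903401 = 1.5952


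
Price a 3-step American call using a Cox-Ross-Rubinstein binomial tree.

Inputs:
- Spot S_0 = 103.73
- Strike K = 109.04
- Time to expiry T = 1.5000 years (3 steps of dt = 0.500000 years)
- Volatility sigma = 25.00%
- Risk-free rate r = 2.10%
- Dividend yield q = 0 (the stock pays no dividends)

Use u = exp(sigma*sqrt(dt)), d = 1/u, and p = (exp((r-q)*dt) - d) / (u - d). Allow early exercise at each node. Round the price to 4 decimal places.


dt = T/N = 0.500000
u = exp(sigma*sqrt(dt)) = 1.193365; d = 1/u = 0.837967
p = (exp((r-q)*dt) - d) / (u - d) = 0.485621
Discount per step: exp(-r*dt) = 0.989555
Stock lattice S(k, i) with i counting down-moves:
  k=0: S(0,0) = 103.7300
  k=1: S(1,0) = 123.7877; S(1,1) = 86.9223
  k=2: S(2,0) = 147.7239; S(2,1) = 103.7300; S(2,2) = 72.8380
  k=3: S(3,0) = 176.2884; S(3,1) = 123.7877; S(3,2) = 86.9223; S(3,3) = 61.0358
Terminal payoffs V(N, i) = max(S_T - K, 0):
  V(3,0) = 67.248429; V(3,1) = 14.747708; V(3,2) = 0.000000; V(3,3) = 0.000000
Backward induction: V(k, i) = exp(-r*dt) * [p * V(k+1, i) + (1-p) * V(k+1, i+1)]; then take max(V_cont, immediate exercise) for American.
  V(2,0) = exp(-r*dt) * [p*67.248429 + (1-p)*14.747708] = 39.822796; exercise = 38.683866; V(2,0) = max -> 39.822796
  V(2,1) = exp(-r*dt) * [p*14.747708 + (1-p)*0.000000] = 7.086985; exercise = 0.000000; V(2,1) = max -> 7.086985
  V(2,2) = exp(-r*dt) * [p*0.000000 + (1-p)*0.000000] = 0.000000; exercise = 0.000000; V(2,2) = max -> 0.000000
  V(1,0) = exp(-r*dt) * [p*39.822796 + (1-p)*7.086985] = 22.744097; exercise = 14.747708; V(1,0) = max -> 22.744097
  V(1,1) = exp(-r*dt) * [p*7.086985 + (1-p)*0.000000] = 3.405638; exercise = 0.000000; V(1,1) = max -> 3.405638
  V(0,0) = exp(-r*dt) * [p*22.744097 + (1-p)*3.405638] = 12.663128; exercise = 0.000000; V(0,0) = max -> 12.663128

Answer: Price = V(0,0) = 12.6631


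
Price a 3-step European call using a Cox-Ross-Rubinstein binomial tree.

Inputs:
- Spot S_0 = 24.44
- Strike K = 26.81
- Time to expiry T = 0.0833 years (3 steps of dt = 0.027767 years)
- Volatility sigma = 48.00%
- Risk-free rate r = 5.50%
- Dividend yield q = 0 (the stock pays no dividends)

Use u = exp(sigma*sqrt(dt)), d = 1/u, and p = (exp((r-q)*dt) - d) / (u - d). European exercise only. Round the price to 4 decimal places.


dt = T/N = 0.027767
u = exp(sigma*sqrt(dt)) = 1.083270; d = 1/u = 0.923131
p = (exp((r-q)*dt) - d) / (u - d) = 0.489558
Discount per step: exp(-r*dt) = 0.998474
Stock lattice S(k, i) with i counting down-moves:
  k=0: S(0,0) = 24.4400
  k=1: S(1,0) = 26.4751; S(1,1) = 22.5613
  k=2: S(2,0) = 28.6797; S(2,1) = 24.4400; S(2,2) = 20.8271
  k=3: S(3,0) = 31.0678; S(3,1) = 26.4751; S(3,2) = 22.5613; S(3,3) = 19.2261
Terminal payoffs V(N, i) = max(S_T - K, 0):
  V(3,0) = 4.257838; V(3,1) = 0.000000; V(3,2) = 0.000000; V(3,3) = 0.000000
Backward induction: V(k, i) = exp(-r*dt) * [p * V(k+1, i) + (1-p) * V(k+1, i+1)].
  V(2,0) = exp(-r*dt) * [p*4.257838 + (1-p)*0.000000] = 2.081280
  V(2,1) = exp(-r*dt) * [p*0.000000 + (1-p)*0.000000] = 0.000000
  V(2,2) = exp(-r*dt) * [p*0.000000 + (1-p)*0.000000] = 0.000000
  V(1,0) = exp(-r*dt) * [p*2.081280 + (1-p)*0.000000] = 1.017353
  V(1,1) = exp(-r*dt) * [p*0.000000 + (1-p)*0.000000] = 0.000000
  V(0,0) = exp(-r*dt) * [p*1.017353 + (1-p)*0.000000] = 0.497294

Answer: Price = V(0,0) = 0.4973


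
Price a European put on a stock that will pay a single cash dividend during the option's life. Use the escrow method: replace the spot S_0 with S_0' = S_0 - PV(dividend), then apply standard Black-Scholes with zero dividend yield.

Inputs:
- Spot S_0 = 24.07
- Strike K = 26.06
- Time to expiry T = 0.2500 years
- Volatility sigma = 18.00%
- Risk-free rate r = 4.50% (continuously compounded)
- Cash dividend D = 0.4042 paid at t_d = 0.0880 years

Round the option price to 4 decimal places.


PV(D) = D * exp(-r * t_d) = 0.4042 * 0.99604783 = 0.40260253
S_0' = S_0 - PV(D) = 24.0700 - 0.40260253 = 23.66739747
d1 = (ln(S_0'/K) + (r + sigma^2/2)*T) / (sigma*sqrt(T)) = -0.90003450
d2 = d1 - sigma*sqrt(T) = -0.99003450
exp(-rT) = 0.98881304
N(-d1) = 0.81594905; N(-d2) = 0.83892137
P = K * exp(-rT) * N(-d2) - S_0' * N(-d1) = 26.0600 * 0.98881304 * 0.83892137 - 23.66739747 * 0.81594905 = 2.3063

Answer: Price = 2.3063


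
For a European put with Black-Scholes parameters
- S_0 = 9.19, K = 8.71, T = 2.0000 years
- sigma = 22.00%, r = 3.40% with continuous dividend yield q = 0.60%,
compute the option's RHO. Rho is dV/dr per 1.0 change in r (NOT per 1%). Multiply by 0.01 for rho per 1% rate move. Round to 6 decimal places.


Answer: Rho = -6.867549

Derivation:
d1 = 0.5079731228; d2 = 0.1968461391
phi(d1) = 0.3506534448; exp(-qT) = 0.9880717129; exp(-rT) = 0.9342604736
N(-d2) = 0.4219739718
Rho = -K*T*exp(-rT)*N(-d2) = -8.7100 * 2.0000 * 0.9342604736 * 0.4219739718 = -6.867549


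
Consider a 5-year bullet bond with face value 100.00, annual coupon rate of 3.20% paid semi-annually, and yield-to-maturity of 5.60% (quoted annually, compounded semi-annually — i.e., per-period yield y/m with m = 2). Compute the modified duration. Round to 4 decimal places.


Answer: Modified duration = 4.5102

Derivation:
Coupon per period c = face * coupon_rate / m = 1.600000
Periods per year m = 2; per-period yield y/m = 0.028000
Number of cashflows N = 10
Cashflows (t years, CF_t, discount factor 1/(1+y/m)^(m*t), PV):
  t = 0.5000: CF_t = 1.600000, DF = 0.972763, PV = 1.556420
  t = 1.0000: CF_t = 1.600000, DF = 0.946267, PV = 1.514027
  t = 1.5000: CF_t = 1.600000, DF = 0.920493, PV = 1.472789
  t = 2.0000: CF_t = 1.600000, DF = 0.895422, PV = 1.432674
  t = 2.5000: CF_t = 1.600000, DF = 0.871033, PV = 1.393652
  t = 3.0000: CF_t = 1.600000, DF = 0.847308, PV = 1.355693
  t = 3.5000: CF_t = 1.600000, DF = 0.824230, PV = 1.318767
  t = 4.0000: CF_t = 1.600000, DF = 0.801780, PV = 1.282848
  t = 4.5000: CF_t = 1.600000, DF = 0.779941, PV = 1.247906
  t = 5.0000: CF_t = 101.600000, DF = 0.758698, PV = 77.083702
Price P = sum_t PV_t = 89.658479
First compute Macaulay numerator sum_t t * PV_t:
  t * PV_t at t = 0.5000: 0.778210
  t * PV_t at t = 1.0000: 1.514027
  t * PV_t at t = 1.5000: 2.209184
  t * PV_t at t = 2.0000: 2.865349
  t * PV_t at t = 2.5000: 3.484131
  t * PV_t at t = 3.0000: 4.067078
  t * PV_t at t = 3.5000: 4.615686
  t * PV_t at t = 4.0000: 5.131390
  t * PV_t at t = 4.5000: 5.615578
  t * PV_t at t = 5.0000: 385.418508
Macaulay duration D = 415.699141 / 89.658479 = 4.636473
Modified duration = D / (1 + y/m) = 4.636473 / (1 + 0.028000) = 4.510188


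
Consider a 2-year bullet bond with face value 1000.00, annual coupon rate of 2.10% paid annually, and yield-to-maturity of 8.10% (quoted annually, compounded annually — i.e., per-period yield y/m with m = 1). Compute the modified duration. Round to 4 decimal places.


Coupon per period c = face * coupon_rate / m = 21.000000
Periods per year m = 1; per-period yield y/m = 0.081000
Number of cashflows N = 2
Cashflows (t years, CF_t, discount factor 1/(1+y/m)^(m*t), PV):
  t = 1.0000: CF_t = 21.000000, DF = 0.925069, PV = 19.426457
  t = 2.0000: CF_t = 1021.000000, DF = 0.855753, PV = 873.724179
Price P = sum_t PV_t = 893.150636
First compute Macaulay numerator sum_t t * PV_t:
  t * PV_t at t = 1.0000: 19.426457
  t * PV_t at t = 2.0000: 1747.448357
Macaulay duration D = 1766.874814 / 893.150636 = 1.978250
Modified duration = D / (1 + y/m) = 1.978250 / (1 + 0.081000) = 1.830018

Answer: Modified duration = 1.8300


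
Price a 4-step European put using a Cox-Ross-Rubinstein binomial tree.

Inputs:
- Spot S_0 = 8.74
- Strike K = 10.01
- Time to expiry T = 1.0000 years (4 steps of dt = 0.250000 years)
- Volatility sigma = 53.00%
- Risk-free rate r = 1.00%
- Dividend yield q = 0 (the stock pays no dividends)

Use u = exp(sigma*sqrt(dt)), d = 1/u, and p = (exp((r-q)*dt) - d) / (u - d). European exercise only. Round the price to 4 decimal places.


dt = T/N = 0.250000
u = exp(sigma*sqrt(dt)) = 1.303431; d = 1/u = 0.767206
p = (exp((r-q)*dt) - d) / (u - d) = 0.438803
Discount per step: exp(-r*dt) = 0.997503
Stock lattice S(k, i) with i counting down-moves:
  k=0: S(0,0) = 8.7400
  k=1: S(1,0) = 11.3920; S(1,1) = 6.7054
  k=2: S(2,0) = 14.8487; S(2,1) = 8.7400; S(2,2) = 5.1444
  k=3: S(3,0) = 19.3542; S(3,1) = 11.3920; S(3,2) = 6.7054; S(3,3) = 3.9468
  k=4: S(4,0) = 25.2269; S(4,1) = 14.8487; S(4,2) = 8.7400; S(4,3) = 5.1444; S(4,4) = 3.0280
Terminal payoffs V(N, i) = max(K - S_T, 0):
  V(4,0) = 0.000000; V(4,1) = 0.000000; V(4,2) = 1.270000; V(4,3) = 4.865593; V(4,4) = 6.981976
Backward induction: V(k, i) = exp(-r*dt) * [p * V(k+1, i) + (1-p) * V(k+1, i+1)].
  V(3,0) = exp(-r*dt) * [p*0.000000 + (1-p)*0.000000] = 0.000000
  V(3,1) = exp(-r*dt) * [p*0.000000 + (1-p)*1.270000] = 0.710941
  V(3,2) = exp(-r*dt) * [p*1.270000 + (1-p)*4.865593] = 3.279626
  V(3,3) = exp(-r*dt) * [p*4.865593 + (1-p)*6.981976] = 6.038186
  V(2,0) = exp(-r*dt) * [p*0.000000 + (1-p)*0.710941] = 0.397981
  V(2,1) = exp(-r*dt) * [p*0.710941 + (1-p)*3.279626] = 2.147105
  V(2,2) = exp(-r*dt) * [p*3.279626 + (1-p)*6.038186] = 4.815667
  V(1,0) = exp(-r*dt) * [p*0.397981 + (1-p)*2.147105] = 1.376139
  V(1,1) = exp(-r*dt) * [p*2.147105 + (1-p)*4.815667] = 3.635594
  V(0,0) = exp(-r*dt) * [p*1.376139 + (1-p)*3.635594] = 2.637536

Answer: Price = V(0,0) = 2.6375


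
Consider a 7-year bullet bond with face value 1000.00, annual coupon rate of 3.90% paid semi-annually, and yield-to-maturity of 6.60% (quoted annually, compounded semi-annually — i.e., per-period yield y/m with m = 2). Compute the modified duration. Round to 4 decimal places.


Coupon per period c = face * coupon_rate / m = 19.500000
Periods per year m = 2; per-period yield y/m = 0.033000
Number of cashflows N = 14
Cashflows (t years, CF_t, discount factor 1/(1+y/m)^(m*t), PV):
  t = 0.5000: CF_t = 19.500000, DF = 0.968054, PV = 18.877057
  t = 1.0000: CF_t = 19.500000, DF = 0.937129, PV = 18.274015
  t = 1.5000: CF_t = 19.500000, DF = 0.907192, PV = 17.690237
  t = 2.0000: CF_t = 19.500000, DF = 0.878211, PV = 17.125108
  t = 2.5000: CF_t = 19.500000, DF = 0.850156, PV = 16.578033
  t = 3.0000: CF_t = 19.500000, DF = 0.822997, PV = 16.048435
  t = 3.5000: CF_t = 19.500000, DF = 0.796705, PV = 15.535755
  t = 4.0000: CF_t = 19.500000, DF = 0.771254, PV = 15.039453
  t = 4.5000: CF_t = 19.500000, DF = 0.746616, PV = 14.559006
  t = 5.0000: CF_t = 19.500000, DF = 0.722764, PV = 14.093907
  t = 5.5000: CF_t = 19.500000, DF = 0.699675, PV = 13.643666
  t = 6.0000: CF_t = 19.500000, DF = 0.677323, PV = 13.207808
  t = 6.5000: CF_t = 19.500000, DF = 0.655686, PV = 12.785874
  t = 7.0000: CF_t = 1019.500000, DF = 0.634739, PV = 647.116880
Price P = sum_t PV_t = 850.575234
First compute Macaulay numerator sum_t t * PV_t:
  t * PV_t at t = 0.5000: 9.438529
  t * PV_t at t = 1.0000: 18.274015
  t * PV_t at t = 1.5000: 26.535355
  t * PV_t at t = 2.0000: 34.250216
  t * PV_t at t = 2.5000: 41.445083
  t * PV_t at t = 3.0000: 48.145304
  t * PV_t at t = 3.5000: 54.375142
  t * PV_t at t = 4.0000: 60.157812
  t * PV_t at t = 4.5000: 65.515526
  t * PV_t at t = 5.0000: 70.469534
  t * PV_t at t = 5.5000: 75.040162
  t * PV_t at t = 6.0000: 79.246849
  t * PV_t at t = 6.5000: 83.108183
  t * PV_t at t = 7.0000: 4529.818163
Macaulay duration D = 5195.819874 / 850.575234 = 6.108595
Modified duration = D / (1 + y/m) = 6.108595 / (1 + 0.033000) = 5.913451

Answer: Modified duration = 5.9135


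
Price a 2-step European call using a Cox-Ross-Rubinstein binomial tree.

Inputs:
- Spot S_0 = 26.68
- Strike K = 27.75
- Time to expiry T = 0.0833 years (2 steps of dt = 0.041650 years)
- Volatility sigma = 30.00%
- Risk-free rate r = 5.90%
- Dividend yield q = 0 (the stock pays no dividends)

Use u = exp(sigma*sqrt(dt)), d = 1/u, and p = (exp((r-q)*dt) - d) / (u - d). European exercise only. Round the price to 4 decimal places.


dt = T/N = 0.041650
u = exp(sigma*sqrt(dt)) = 1.063138; d = 1/u = 0.940612
p = (exp((r-q)*dt) - d) / (u - d) = 0.504779
Discount per step: exp(-r*dt) = 0.997546
Stock lattice S(k, i) with i counting down-moves:
  k=0: S(0,0) = 26.6800
  k=1: S(1,0) = 28.3645; S(1,1) = 25.0955
  k=2: S(2,0) = 30.1554; S(2,1) = 26.6800; S(2,2) = 23.6051
Terminal payoffs V(N, i) = max(S_T - K, 0):
  V(2,0) = 2.405406; V(2,1) = 0.000000; V(2,2) = 0.000000
Backward induction: V(k, i) = exp(-r*dt) * [p * V(k+1, i) + (1-p) * V(k+1, i+1)].
  V(1,0) = exp(-r*dt) * [p*2.405406 + (1-p)*0.000000] = 1.211218
  V(1,1) = exp(-r*dt) * [p*0.000000 + (1-p)*0.000000] = 0.000000
  V(0,0) = exp(-r*dt) * [p*1.211218 + (1-p)*0.000000] = 0.609897

Answer: Price = V(0,0) = 0.6099


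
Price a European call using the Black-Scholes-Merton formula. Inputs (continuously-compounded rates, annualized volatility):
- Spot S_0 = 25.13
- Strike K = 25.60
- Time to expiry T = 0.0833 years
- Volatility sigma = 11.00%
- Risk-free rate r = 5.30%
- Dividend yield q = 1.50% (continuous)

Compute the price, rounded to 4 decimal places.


Answer: Price = 0.1628

Derivation:
d1 = (ln(S/K) + (r - q + 0.5*sigma^2) * T) / (sigma * sqrt(T)) = -0.46808226
d2 = d1 - sigma * sqrt(T) = -0.49983017
exp(-rT) = 0.99559483; exp(-qT) = 0.99875128
C = S_0 * exp(-qT) * N(d1) - K * exp(-rT) * N(d2)
N(d1) = 0.31986288; N(d2) = 0.30859733
C = 25.1300 * 0.99875128 * 0.31986288 - 25.6000 * 0.99559483 * 0.30859733 = 0.1628


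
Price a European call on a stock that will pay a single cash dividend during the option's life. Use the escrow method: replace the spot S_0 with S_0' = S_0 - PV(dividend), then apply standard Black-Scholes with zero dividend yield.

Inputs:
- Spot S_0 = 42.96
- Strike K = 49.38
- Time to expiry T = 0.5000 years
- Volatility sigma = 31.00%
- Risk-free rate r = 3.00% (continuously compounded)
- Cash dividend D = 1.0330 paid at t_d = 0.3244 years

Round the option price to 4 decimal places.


PV(D) = D * exp(-r * t_d) = 1.0330 * 0.99031520 = 1.02299560
S_0' = S_0 - PV(D) = 42.9600 - 1.02299560 = 41.93700440
d1 = (ln(S_0'/K) + (r + sigma^2/2)*T) / (sigma*sqrt(T)) = -0.56729073
d2 = d1 - sigma*sqrt(T) = -0.78649383
exp(-rT) = 0.98511194
N(d1) = 0.28525834; N(d2) = 0.21578912
C = S_0' * N(d1) - K * exp(-rT) * N(d2) = 41.93700440 * 0.28525834 - 49.3800 * 0.98511194 * 0.21578912 = 1.4659

Answer: Price = 1.4659


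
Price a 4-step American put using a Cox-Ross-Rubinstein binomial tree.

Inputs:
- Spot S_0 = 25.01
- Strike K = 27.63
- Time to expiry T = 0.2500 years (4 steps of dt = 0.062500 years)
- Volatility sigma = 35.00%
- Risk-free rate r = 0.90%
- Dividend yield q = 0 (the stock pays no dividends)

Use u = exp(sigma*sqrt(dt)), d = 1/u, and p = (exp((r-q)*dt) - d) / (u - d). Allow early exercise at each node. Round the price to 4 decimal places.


dt = T/N = 0.062500
u = exp(sigma*sqrt(dt)) = 1.091442; d = 1/u = 0.916219
p = (exp((r-q)*dt) - d) / (u - d) = 0.481350
Discount per step: exp(-r*dt) = 0.999438
Stock lattice S(k, i) with i counting down-moves:
  k=0: S(0,0) = 25.0100
  k=1: S(1,0) = 27.2970; S(1,1) = 22.9146
  k=2: S(2,0) = 29.7931; S(2,1) = 25.0100; S(2,2) = 20.9948
  k=3: S(3,0) = 32.5174; S(3,1) = 27.2970; S(3,2) = 22.9146; S(3,3) = 19.2359
  k=4: S(4,0) = 35.4909; S(4,1) = 29.7931; S(4,2) = 25.0100; S(4,3) = 20.9948; S(4,4) = 17.6242
Terminal payoffs V(N, i) = max(K - S_T, 0):
  V(4,0) = 0.000000; V(4,1) = 0.000000; V(4,2) = 2.620000; V(4,3) = 6.635180; V(4,4) = 10.005751
Backward induction: V(k, i) = exp(-r*dt) * [p * V(k+1, i) + (1-p) * V(k+1, i+1)]; then take max(V_cont, immediate exercise) for American.
  V(3,0) = exp(-r*dt) * [p*0.000000 + (1-p)*0.000000] = 0.000000; exercise = 0.000000; V(3,0) = max -> 0.000000
  V(3,1) = exp(-r*dt) * [p*0.000000 + (1-p)*2.620000] = 1.358099; exercise = 0.333029; V(3,1) = max -> 1.358099
  V(3,2) = exp(-r*dt) * [p*2.620000 + (1-p)*6.635180] = 4.699829; exercise = 4.715366; V(3,2) = max -> 4.715366
  V(3,3) = exp(-r*dt) * [p*6.635180 + (1-p)*10.005751] = 8.378612; exercise = 8.394150; V(3,3) = max -> 8.394150
  V(2,0) = exp(-r*dt) * [p*0.000000 + (1-p)*1.358099] = 0.703982; exercise = 0.000000; V(2,0) = max -> 0.703982
  V(2,1) = exp(-r*dt) * [p*1.358099 + (1-p)*4.715366] = 3.097602; exercise = 2.620000; V(2,1) = max -> 3.097602
  V(2,2) = exp(-r*dt) * [p*4.715366 + (1-p)*8.394150] = 6.619642; exercise = 6.635180; V(2,2) = max -> 6.635180
  V(1,0) = exp(-r*dt) * [p*0.703982 + (1-p)*3.097602] = 1.944339; exercise = 0.333029; V(1,0) = max -> 1.944339
  V(1,1) = exp(-r*dt) * [p*3.097602 + (1-p)*6.635180] = 4.929593; exercise = 4.715366; V(1,1) = max -> 4.929593
  V(0,0) = exp(-r*dt) * [p*1.944339 + (1-p)*4.929593] = 3.490677; exercise = 2.620000; V(0,0) = max -> 3.490677

Answer: Price = V(0,0) = 3.4907


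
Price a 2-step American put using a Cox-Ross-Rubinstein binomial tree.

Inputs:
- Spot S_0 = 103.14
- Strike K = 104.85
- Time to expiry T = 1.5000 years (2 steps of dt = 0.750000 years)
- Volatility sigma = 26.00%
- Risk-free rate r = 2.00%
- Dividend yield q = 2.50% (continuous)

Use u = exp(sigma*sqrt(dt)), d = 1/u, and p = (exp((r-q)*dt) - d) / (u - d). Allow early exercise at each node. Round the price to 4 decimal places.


dt = T/N = 0.750000
u = exp(sigma*sqrt(dt)) = 1.252531; d = 1/u = 0.798383
p = (exp((r-q)*dt) - d) / (u - d) = 0.435703
Discount per step: exp(-r*dt) = 0.985112
Stock lattice S(k, i) with i counting down-moves:
  k=0: S(0,0) = 103.1400
  k=1: S(1,0) = 129.1861; S(1,1) = 82.3452
  k=2: S(2,0) = 161.8096; S(2,1) = 103.1400; S(2,2) = 65.7431
Terminal payoffs V(N, i) = max(K - S_T, 0):
  V(2,0) = 0.000000; V(2,1) = 1.710000; V(2,2) = 39.106942
Backward induction: V(k, i) = exp(-r*dt) * [p * V(k+1, i) + (1-p) * V(k+1, i+1)]; then take max(V_cont, immediate exercise) for American.
  V(1,0) = exp(-r*dt) * [p*0.000000 + (1-p)*1.710000] = 0.950581; exercise = 0.000000; V(1,0) = max -> 0.950581
  V(1,1) = exp(-r*dt) * [p*1.710000 + (1-p)*39.106942] = 22.473333; exercise = 22.504757; V(1,1) = max -> 22.504757
  V(0,0) = exp(-r*dt) * [p*0.950581 + (1-p)*22.504757] = 12.918298; exercise = 1.710000; V(0,0) = max -> 12.918298

Answer: Price = V(0,0) = 12.9183


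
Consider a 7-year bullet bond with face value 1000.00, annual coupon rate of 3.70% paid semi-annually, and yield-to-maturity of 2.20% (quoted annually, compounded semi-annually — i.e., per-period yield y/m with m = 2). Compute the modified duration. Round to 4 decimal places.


Coupon per period c = face * coupon_rate / m = 18.500000
Periods per year m = 2; per-period yield y/m = 0.011000
Number of cashflows N = 14
Cashflows (t years, CF_t, discount factor 1/(1+y/m)^(m*t), PV):
  t = 0.5000: CF_t = 18.500000, DF = 0.989120, PV = 18.298714
  t = 1.0000: CF_t = 18.500000, DF = 0.978358, PV = 18.099618
  t = 1.5000: CF_t = 18.500000, DF = 0.967713, PV = 17.902689
  t = 2.0000: CF_t = 18.500000, DF = 0.957184, PV = 17.707902
  t = 2.5000: CF_t = 18.500000, DF = 0.946769, PV = 17.515234
  t = 3.0000: CF_t = 18.500000, DF = 0.936468, PV = 17.324663
  t = 3.5000: CF_t = 18.500000, DF = 0.926279, PV = 17.136165
  t = 4.0000: CF_t = 18.500000, DF = 0.916201, PV = 16.949718
  t = 4.5000: CF_t = 18.500000, DF = 0.906232, PV = 16.765300
  t = 5.0000: CF_t = 18.500000, DF = 0.896372, PV = 16.582888
  t = 5.5000: CF_t = 18.500000, DF = 0.886620, PV = 16.402461
  t = 6.0000: CF_t = 18.500000, DF = 0.876973, PV = 16.223997
  t = 6.5000: CF_t = 18.500000, DF = 0.867431, PV = 16.047475
  t = 7.0000: CF_t = 1018.500000, DF = 0.857993, PV = 873.866026
Price P = sum_t PV_t = 1096.822851
First compute Macaulay numerator sum_t t * PV_t:
  t * PV_t at t = 0.5000: 9.149357
  t * PV_t at t = 1.0000: 18.099618
  t * PV_t at t = 1.5000: 26.854033
  t * PV_t at t = 2.0000: 35.415804
  t * PV_t at t = 2.5000: 43.788086
  t * PV_t at t = 3.0000: 51.973989
  t * PV_t at t = 3.5000: 59.976578
  t * PV_t at t = 4.0000: 67.798873
  t * PV_t at t = 4.5000: 75.443850
  t * PV_t at t = 5.0000: 82.914441
  t * PV_t at t = 5.5000: 90.213536
  t * PV_t at t = 6.0000: 97.343983
  t * PV_t at t = 6.5000: 104.308587
  t * PV_t at t = 7.0000: 6117.062179
Macaulay duration D = 6880.342914 / 1096.822851 = 6.272976
Modified duration = D / (1 + y/m) = 6.272976 / (1 + 0.011000) = 6.204724

Answer: Modified duration = 6.2047


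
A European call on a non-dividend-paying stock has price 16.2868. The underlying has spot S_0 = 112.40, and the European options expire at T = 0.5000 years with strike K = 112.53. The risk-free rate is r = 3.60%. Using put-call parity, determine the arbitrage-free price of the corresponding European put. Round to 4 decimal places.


Answer: Put price = 14.4094

Derivation:
Put-call parity: C - P = S_0 * exp(-qT) - K * exp(-rT).
S_0 * exp(-qT) = 112.4000 * 1.00000000 = 112.40000000
K * exp(-rT) = 112.5300 * 0.98216103 = 110.52258097
P = C - S*exp(-qT) + K*exp(-rT)
P = 16.2868 - 112.40000000 + 110.52258097 = 14.4094


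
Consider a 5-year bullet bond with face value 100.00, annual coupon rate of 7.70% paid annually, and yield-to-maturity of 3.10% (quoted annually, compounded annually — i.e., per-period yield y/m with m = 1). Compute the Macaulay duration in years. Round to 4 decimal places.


Coupon per period c = face * coupon_rate / m = 7.700000
Periods per year m = 1; per-period yield y/m = 0.031000
Number of cashflows N = 5
Cashflows (t years, CF_t, discount factor 1/(1+y/m)^(m*t), PV):
  t = 1.0000: CF_t = 7.700000, DF = 0.969932, PV = 7.468477
  t = 2.0000: CF_t = 7.700000, DF = 0.940768, PV = 7.243916
  t = 3.0000: CF_t = 7.700000, DF = 0.912481, PV = 7.026107
  t = 4.0000: CF_t = 7.700000, DF = 0.885045, PV = 6.814846
  t = 5.0000: CF_t = 107.700000, DF = 0.858434, PV = 92.453291
Price P = sum_t PV_t = 121.006637
Macaulay numerator sum_t t * PV_t:
  t * PV_t at t = 1.0000: 7.468477
  t * PV_t at t = 2.0000: 14.487832
  t * PV_t at t = 3.0000: 21.078320
  t * PV_t at t = 4.0000: 27.259385
  t * PV_t at t = 5.0000: 462.266457
Macaulay duration D = (sum_t t * PV_t) / P = 532.560470 / 121.006637 = 4.401085

Answer: Macaulay duration = 4.4011 years


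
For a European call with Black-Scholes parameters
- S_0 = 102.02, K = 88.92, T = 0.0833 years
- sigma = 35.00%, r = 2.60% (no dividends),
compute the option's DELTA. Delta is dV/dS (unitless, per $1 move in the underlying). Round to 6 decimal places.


Answer: Delta = 0.923991

Derivation:
d1 = 1.4324422130; d2 = 1.3314261252
phi(d1) = 0.1430038280; exp(-qT) = 1.0000000000; exp(-rT) = 0.9978365437
N(d1) = 0.9239913475
Delta = exp(-qT) * N(d1) = 1.0000000000 * 0.9239913475 = 0.923991


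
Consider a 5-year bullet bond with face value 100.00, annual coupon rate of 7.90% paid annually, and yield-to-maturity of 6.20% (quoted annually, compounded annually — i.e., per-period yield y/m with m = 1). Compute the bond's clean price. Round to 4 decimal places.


Answer: Price = 107.1222

Derivation:
Coupon per period c = face * coupon_rate / m = 7.900000
Periods per year m = 1; per-period yield y/m = 0.062000
Number of cashflows N = 5
Cashflows (t years, CF_t, discount factor 1/(1+y/m)^(m*t), PV):
  t = 1.0000: CF_t = 7.900000, DF = 0.941620, PV = 7.438795
  t = 2.0000: CF_t = 7.900000, DF = 0.886647, PV = 7.004515
  t = 3.0000: CF_t = 7.900000, DF = 0.834885, PV = 6.595588
  t = 4.0000: CF_t = 7.900000, DF = 0.786144, PV = 6.210535
  t = 5.0000: CF_t = 107.900000, DF = 0.740248, PV = 79.872791
Price P = sum_t PV_t = 107.122224


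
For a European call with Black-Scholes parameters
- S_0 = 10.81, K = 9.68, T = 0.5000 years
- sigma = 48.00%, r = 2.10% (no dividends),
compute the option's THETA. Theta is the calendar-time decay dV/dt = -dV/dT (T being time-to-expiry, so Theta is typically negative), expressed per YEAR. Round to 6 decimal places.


d1 = 0.5259393369; d2 = 0.1865280819
phi(d1) = 0.3474117420; exp(-qT) = 1.0000000000; exp(-rT) = 0.9895549326
Theta = -S*exp(-qT)*phi(d1)*sigma/(2*sqrt(T)) - r*K*exp(-rT)*N(d2) + q*S*exp(-qT)*N(d1)
N(d1) = 0.7005348218; N(d2) = 0.5739846704; sqrt(T) = 0.7071067812
Term 1 = -10.8100 * 1.0000000000 * 0.3474117420 * 0.4800 / (2 * 0.7071067812) = -1.2746660722
Term 2 = -0.0210 * 9.6800 * 0.9895549326 * 0.5739846704 = -0.1154608775
Term 3 = 0 (no dividend yield, q = 0)
Theta = -1.2746660722 + (-0.1154608775) + (0.0000000000) = -1.390127

Answer: Theta = -1.390127


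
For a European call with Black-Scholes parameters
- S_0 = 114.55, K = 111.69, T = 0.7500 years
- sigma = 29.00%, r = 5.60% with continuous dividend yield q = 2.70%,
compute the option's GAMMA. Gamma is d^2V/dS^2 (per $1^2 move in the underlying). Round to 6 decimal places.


d1 = 0.3128511091; d2 = 0.0617037420
phi(d1) = 0.3798888985; exp(-qT) = 0.9799536543; exp(-rT) = 0.9588697806
Gamma = exp(-qT) * phi(d1) / (S * sigma * sqrt(T)) = 0.9799536543 * 0.3798888985 / (114.5500 * 0.2900 * 0.8660254038) = 0.012940

Answer: Gamma = 0.012940


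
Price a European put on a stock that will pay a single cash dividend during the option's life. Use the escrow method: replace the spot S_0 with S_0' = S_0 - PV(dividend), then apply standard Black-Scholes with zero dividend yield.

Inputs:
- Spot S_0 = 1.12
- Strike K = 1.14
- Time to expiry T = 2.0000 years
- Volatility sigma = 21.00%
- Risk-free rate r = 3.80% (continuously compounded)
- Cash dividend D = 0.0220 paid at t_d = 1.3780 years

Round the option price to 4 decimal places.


Answer: Price = 0.1071

Derivation:
PV(D) = D * exp(-r * t_d) = 0.0220 * 0.94898337 = 0.02087763
S_0' = S_0 - PV(D) = 1.1200 - 0.02087763 = 1.09912237
d1 = (ln(S_0'/K) + (r + sigma^2/2)*T) / (sigma*sqrt(T)) = 0.28144112
d2 = d1 - sigma*sqrt(T) = -0.01554372
exp(-rT) = 0.92681621
N(-d1) = 0.38918604; N(-d2) = 0.50620080
P = K * exp(-rT) * N(-d2) - S_0' * N(-d1) = 1.1400 * 0.92681621 * 0.50620080 - 1.09912237 * 0.38918604 = 0.1071
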